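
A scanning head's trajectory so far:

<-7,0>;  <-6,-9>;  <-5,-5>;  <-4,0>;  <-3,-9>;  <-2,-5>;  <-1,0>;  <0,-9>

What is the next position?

<1,-5>

First: linear, +1 per step → 1 at step 8.
Second: cycles through 0, -9, -5 every 3 steps. Step 8 lands at position 2 of the cycle → -5.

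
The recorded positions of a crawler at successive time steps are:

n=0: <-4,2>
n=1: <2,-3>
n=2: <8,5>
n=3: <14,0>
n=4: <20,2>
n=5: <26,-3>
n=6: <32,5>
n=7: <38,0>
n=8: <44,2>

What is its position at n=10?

The first coordinate changes by +6 each step, so at step 10 it is -4 + 10·(6) = 56.
The second coordinate repeats the cycle [2, -3, 5, 0] with period 4; step 10 mod 4 = 2, giving 5.

<56,5>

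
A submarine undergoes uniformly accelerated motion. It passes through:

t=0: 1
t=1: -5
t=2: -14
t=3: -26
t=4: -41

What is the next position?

-59

Successive displacements: -6, -9, -12, -15 — each changes by -3.
step 5: -41 − 18 → -59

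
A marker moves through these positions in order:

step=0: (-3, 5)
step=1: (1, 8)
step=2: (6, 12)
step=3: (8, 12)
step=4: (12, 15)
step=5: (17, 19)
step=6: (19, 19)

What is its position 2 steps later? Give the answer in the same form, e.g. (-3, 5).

(28, 26)

Step-to-step displacements: (+4, +3), (+5, +4), (+2, +0), (+4, +3), (+5, +4), (+2, +0) — a repeating cycle of length 3.
step 7: apply (+4, +3) → (23, 22)
step 8: apply (+5, +4) → (28, 26)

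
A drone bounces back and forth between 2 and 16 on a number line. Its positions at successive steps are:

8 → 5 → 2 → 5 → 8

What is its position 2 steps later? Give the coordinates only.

The value travels 3 per step and bounces off the walls at 2 and 16.
  step 5: 8 → 11
  step 6: 11 → 14

14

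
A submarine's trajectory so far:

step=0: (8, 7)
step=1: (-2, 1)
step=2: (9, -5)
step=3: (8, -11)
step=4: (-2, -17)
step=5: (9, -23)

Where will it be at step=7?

(-2, -35)

First: cycles through 8, -2, 9 every 3 steps. Step 7 lands at position 1 of the cycle → -2.
Second: linear, -6 per step → -35 at step 7.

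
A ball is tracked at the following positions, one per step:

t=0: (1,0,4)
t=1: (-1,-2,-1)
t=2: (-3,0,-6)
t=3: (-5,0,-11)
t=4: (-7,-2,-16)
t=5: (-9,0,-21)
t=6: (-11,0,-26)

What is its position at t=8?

First: linear, -2 per step → -15 at step 8.
Second: cycles through 0, -2, 0 every 3 steps. Step 8 lands at position 2 of the cycle → 0.
Third: linear, -5 per step → -36 at step 8.

(-15,0,-36)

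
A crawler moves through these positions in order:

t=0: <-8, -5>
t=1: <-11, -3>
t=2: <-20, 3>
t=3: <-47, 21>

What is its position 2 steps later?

<-371, 237>

Consecutive displacements <-3, +2>, <-9, +6>, <-27, +18> scale by a factor of 3 each step.
step 4: <-47, 21> + <-81, +54> → <-128, 75>
step 5: <-128, 75> + <-243, +162> → <-371, 237>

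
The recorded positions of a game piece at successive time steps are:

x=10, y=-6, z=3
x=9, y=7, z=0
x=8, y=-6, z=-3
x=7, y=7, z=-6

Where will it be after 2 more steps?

x=5, y=7, z=-12

The x coordinate changes by -1 each step, so at step 5 it is 10 + 5·(-1) = 5.
The y coordinate repeats the cycle [-6, 7] with period 2; step 5 mod 2 = 1, giving 7.
The z coordinate changes by -3 each step, so at step 5 it is 3 + 5·(-3) = -12.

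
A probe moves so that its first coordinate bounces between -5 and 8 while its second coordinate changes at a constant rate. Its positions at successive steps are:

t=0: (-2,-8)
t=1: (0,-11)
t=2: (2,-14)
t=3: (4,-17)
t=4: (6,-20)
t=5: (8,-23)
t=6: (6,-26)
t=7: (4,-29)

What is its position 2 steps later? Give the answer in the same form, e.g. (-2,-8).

(0,-35)

The first coordinate travels 2 per step and bounces off the walls at -5 and 8.
  step 8: 4 → 2
  step 9: 2 → 0
The second coordinate changes by -3 each step: at step 9 it is -35.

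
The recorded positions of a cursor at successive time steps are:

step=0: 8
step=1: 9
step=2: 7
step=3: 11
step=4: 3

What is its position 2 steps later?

-13

Consecutive displacements +1, -2, +4, -8 scale by a factor of -2 each step.
step 5: 3 + 16 → 19
step 6: 19 − 32 → -13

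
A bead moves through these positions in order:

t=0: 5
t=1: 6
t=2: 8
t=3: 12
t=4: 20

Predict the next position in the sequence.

36

The jumps are +1, +2, +4, +8 — a geometric progression with ratio 2.
step 5: 20 + 16 → 36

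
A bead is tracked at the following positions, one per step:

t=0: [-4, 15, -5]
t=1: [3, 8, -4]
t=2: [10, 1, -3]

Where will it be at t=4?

[24, -13, -1]

Each step adds [+7, -7, +1] to the position.
step 3: [10, 1, -3] + [+7, -7, +1] → [17, -6, -2]
step 4: [17, -6, -2] + [+7, -7, +1] → [24, -13, -1]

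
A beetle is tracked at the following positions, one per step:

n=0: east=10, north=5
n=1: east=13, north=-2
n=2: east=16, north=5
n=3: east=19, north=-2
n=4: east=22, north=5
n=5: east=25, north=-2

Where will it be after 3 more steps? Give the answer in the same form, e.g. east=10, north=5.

east=34, north=5

East: linear, +3 per step → 34 at step 8.
North: cycles through 5, -2 every 2 steps. Step 8 lands at position 0 of the cycle → 5.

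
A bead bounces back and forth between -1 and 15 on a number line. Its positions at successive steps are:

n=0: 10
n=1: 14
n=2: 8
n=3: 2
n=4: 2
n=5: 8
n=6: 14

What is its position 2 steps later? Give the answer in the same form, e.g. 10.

The value travels 6 per step and bounces off the walls at -1 and 15.
  step 7: 14 → 10
  step 8: 10 → 4

4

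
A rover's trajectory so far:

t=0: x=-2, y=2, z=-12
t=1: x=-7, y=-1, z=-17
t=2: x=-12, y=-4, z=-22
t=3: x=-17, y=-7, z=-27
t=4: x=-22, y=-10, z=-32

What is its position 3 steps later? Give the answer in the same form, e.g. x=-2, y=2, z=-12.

Constant displacement of (-5, -3, -5) per step.
step 5: x=-22, y=-10, z=-32 + (-5, -3, -5) → x=-27, y=-13, z=-37
step 6: x=-27, y=-13, z=-37 + (-5, -3, -5) → x=-32, y=-16, z=-42
step 7: x=-32, y=-16, z=-42 + (-5, -3, -5) → x=-37, y=-19, z=-47

x=-37, y=-19, z=-47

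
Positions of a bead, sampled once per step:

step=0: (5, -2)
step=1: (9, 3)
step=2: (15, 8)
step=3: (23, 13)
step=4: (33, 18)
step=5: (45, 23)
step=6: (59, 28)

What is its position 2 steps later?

(93, 38)

Successive displacements: (+4, +5), (+6, +5), (+8, +5), (+10, +5), (+12, +5), (+14, +5) — each changes by (+2, +0).
step 7: (59, 28) + (+16, +5) → (75, 33)
step 8: (75, 33) + (+18, +5) → (93, 38)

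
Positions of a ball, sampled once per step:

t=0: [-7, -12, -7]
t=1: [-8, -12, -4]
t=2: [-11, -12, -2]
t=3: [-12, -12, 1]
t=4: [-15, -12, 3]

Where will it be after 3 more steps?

Step-to-step displacements: [-1, +0, +3], [-3, +0, +2], [-1, +0, +3], [-3, +0, +2] — a repeating cycle of length 2.
step 5: apply [-1, +0, +3] → [-16, -12, 6]
step 6: apply [-3, +0, +2] → [-19, -12, 8]
step 7: apply [-1, +0, +3] → [-20, -12, 11]

[-20, -12, 11]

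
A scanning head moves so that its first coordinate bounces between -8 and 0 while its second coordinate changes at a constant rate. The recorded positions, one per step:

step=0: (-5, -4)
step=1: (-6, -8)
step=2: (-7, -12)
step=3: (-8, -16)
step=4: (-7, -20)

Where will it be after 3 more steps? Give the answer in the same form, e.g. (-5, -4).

The first coordinate travels 1 per step and bounces off the walls at -8 and 0.
  step 5: -7 → -6
  step 6: -6 → -5
  step 7: -5 → -4
The second coordinate changes by -4 each step: at step 7 it is -32.

(-4, -32)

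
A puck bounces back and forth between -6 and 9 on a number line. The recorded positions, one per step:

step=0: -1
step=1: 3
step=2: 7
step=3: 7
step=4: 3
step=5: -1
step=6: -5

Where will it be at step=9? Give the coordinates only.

The value travels 4 per step and bounces off the walls at -6 and 9.
  step 7: -5 → -3
  step 8: -3 → 1
  step 9: 1 → 5

5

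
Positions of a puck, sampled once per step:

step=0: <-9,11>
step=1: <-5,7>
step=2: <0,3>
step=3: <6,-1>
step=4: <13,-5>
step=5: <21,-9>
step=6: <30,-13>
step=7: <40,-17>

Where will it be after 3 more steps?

<76,-29>

Taking differences between consecutive positions: <+4,-4>, <+5,-4>, <+6,-4>, <+7,-4>, <+8,-4>, <+9,-4>, <+10,-4>. These grow by <+1,+0> each step.
step 8: <40,-17> + <+11,-4> → <51,-21>
step 9: <51,-21> + <+12,-4> → <63,-25>
step 10: <63,-25> + <+13,-4> → <76,-29>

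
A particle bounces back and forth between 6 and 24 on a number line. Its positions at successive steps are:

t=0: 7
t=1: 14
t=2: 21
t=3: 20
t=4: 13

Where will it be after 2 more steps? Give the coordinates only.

The value travels 7 per step and bounces off the walls at 6 and 24.
  step 5: 13 → 6
  step 6: 6 → 13

13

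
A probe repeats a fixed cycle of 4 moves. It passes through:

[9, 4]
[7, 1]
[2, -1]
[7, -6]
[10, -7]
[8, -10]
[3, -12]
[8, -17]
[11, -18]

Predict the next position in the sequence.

The moves between consecutive positions are [-2, -3], [-5, -2], [+5, -5], [+3, -1], [-2, -3], [-5, -2], [+5, -5], [+3, -1]; they repeat the 4-cycle [[-2, -3], [-5, -2], [+5, -5], [+3, -1]].
step 9: apply [-2, -3] → [9, -21]

[9, -21]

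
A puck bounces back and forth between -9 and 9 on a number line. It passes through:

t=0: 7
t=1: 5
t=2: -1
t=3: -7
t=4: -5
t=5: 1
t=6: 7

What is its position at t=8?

-1

The value travels 6 per step and bounces off the walls at -9 and 9.
  step 7: 7 → 5
  step 8: 5 → -1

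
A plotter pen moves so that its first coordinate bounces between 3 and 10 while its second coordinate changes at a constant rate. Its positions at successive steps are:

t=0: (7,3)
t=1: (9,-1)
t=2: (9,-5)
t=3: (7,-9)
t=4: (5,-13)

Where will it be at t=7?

(7,-25)

The first coordinate reflects between 3 and 10, moving 2 per step.
  step 5: 5 → 3
  step 6: 3 → 5
  step 7: 5 → 7
The second coordinate changes by -4 each step: at step 7 it is -25.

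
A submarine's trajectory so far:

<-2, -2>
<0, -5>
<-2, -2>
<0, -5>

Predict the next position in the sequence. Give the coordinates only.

<-2, -2>

Step-to-step displacements: <+2, -3>, <-2, +3>, <+2, -3>; each is -1× the previous.
step 4: <0, -5> + <-2, +3> → <-2, -2>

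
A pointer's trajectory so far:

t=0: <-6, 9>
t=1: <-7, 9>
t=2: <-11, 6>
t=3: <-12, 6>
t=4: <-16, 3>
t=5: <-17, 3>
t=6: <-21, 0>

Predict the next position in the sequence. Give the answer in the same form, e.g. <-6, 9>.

Differencing gives <-1, +0>, <-4, -3>, <-1, +0>, <-4, -3>, <-1, +0>, <-4, -3>. This is the pattern <-1, +0>, <-4, -3> repeated.
step 7: apply <-1, +0> → <-22, 0>

<-22, 0>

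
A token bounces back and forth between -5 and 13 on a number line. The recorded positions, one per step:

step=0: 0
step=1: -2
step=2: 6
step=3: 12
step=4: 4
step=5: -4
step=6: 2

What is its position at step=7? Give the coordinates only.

10

The value travels 8 per step and bounces off the walls at -5 and 13.
  step 7: 2 → 10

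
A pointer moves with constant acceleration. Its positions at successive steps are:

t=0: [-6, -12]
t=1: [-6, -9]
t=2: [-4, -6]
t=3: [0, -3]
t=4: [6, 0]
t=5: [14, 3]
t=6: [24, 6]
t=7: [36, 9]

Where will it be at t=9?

First differences are [+0, +3], [+2, +3], [+4, +3], [+6, +3], [+8, +3], [+10, +3], [+12, +3]; their common second difference is [+2, +0] (constant acceleration).
step 8: [36, 9] + [+14, +3] → [50, 12]
step 9: [50, 12] + [+16, +3] → [66, 15]

[66, 15]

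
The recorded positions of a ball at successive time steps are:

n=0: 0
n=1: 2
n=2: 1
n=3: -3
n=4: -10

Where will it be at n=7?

-49

Taking differences between consecutive positions: +2, -1, -4, -7. These grow by -3 each step.
step 5: -10 − 10 → -20
step 6: -20 − 13 → -33
step 7: -33 − 16 → -49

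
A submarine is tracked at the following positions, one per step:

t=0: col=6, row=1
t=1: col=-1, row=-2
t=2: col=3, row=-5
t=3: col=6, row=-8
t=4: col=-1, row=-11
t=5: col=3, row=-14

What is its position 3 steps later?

col=3, row=-23

Col: cycles through 6, -1, 3 every 3 steps. Step 8 lands at position 2 of the cycle → 3.
Row: linear, -3 per step → -23 at step 8.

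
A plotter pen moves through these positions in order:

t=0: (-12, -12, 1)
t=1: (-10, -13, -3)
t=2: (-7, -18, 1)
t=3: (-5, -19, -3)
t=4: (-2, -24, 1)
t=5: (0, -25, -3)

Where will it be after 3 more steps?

(8, -36, 1)

Step-to-step displacements: (+2, -1, -4), (+3, -5, +4), (+2, -1, -4), (+3, -5, +4), (+2, -1, -4) — a repeating cycle of length 2.
step 6: apply (+3, -5, +4) → (3, -30, 1)
step 7: apply (+2, -1, -4) → (5, -31, -3)
step 8: apply (+3, -5, +4) → (8, -36, 1)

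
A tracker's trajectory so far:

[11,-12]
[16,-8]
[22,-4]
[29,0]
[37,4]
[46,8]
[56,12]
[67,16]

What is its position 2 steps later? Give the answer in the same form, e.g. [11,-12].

First differences are [+5,+4], [+6,+4], [+7,+4], [+8,+4], [+9,+4], [+10,+4], [+11,+4]; their common second difference is [+1,+0] (constant acceleration).
step 8: [67,16] + [+12,+4] → [79,20]
step 9: [79,20] + [+13,+4] → [92,24]

[92,24]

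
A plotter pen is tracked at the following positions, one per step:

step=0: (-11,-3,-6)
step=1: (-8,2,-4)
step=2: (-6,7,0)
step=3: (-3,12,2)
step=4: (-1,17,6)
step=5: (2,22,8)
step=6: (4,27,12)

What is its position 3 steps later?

(12,42,20)

The moves between consecutive positions are (+3,+5,+2), (+2,+5,+4), (+3,+5,+2), (+2,+5,+4), (+3,+5,+2), (+2,+5,+4); they repeat the 2-cycle [(+3,+5,+2), (+2,+5,+4)].
step 7: apply (+3,+5,+2) → (7,32,14)
step 8: apply (+2,+5,+4) → (9,37,18)
step 9: apply (+3,+5,+2) → (12,42,20)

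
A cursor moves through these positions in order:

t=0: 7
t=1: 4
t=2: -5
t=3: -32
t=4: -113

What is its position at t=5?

Step-to-step displacements: -3, -9, -27, -81; each is 3× the previous.
step 5: -113 − 243 → -356

-356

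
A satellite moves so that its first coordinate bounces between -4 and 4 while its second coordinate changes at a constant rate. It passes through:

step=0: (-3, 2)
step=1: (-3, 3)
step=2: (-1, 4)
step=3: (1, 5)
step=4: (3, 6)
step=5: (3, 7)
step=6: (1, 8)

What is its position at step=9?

(-3, 11)

The first coordinate reflects between -4 and 4, moving 2 per step.
  step 7: 1 → -1
  step 8: -1 → -3
  step 9: -3 → -3
The second coordinate changes by +1 each step: at step 9 it is 11.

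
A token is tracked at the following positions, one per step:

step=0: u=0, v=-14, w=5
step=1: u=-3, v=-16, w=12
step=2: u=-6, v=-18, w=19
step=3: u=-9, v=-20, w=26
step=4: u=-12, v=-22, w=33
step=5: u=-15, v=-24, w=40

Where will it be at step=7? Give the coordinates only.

Each step adds (-3,-2,+7) to the position.
step 6: u=-15, v=-24, w=40 + (-3,-2,+7) → u=-18, v=-26, w=47
step 7: u=-18, v=-26, w=47 + (-3,-2,+7) → u=-21, v=-28, w=54

u=-21, v=-28, w=54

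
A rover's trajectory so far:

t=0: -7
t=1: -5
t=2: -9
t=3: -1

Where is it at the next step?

The jumps are +2, -4, +8 — a geometric progression with ratio -2.
step 4: -1 − 16 → -17

-17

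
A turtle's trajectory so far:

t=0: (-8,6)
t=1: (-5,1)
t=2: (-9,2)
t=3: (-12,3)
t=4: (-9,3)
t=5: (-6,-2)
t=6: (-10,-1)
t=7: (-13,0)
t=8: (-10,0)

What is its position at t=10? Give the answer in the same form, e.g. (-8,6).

The moves between consecutive positions are (+3,-5), (-4,+1), (-3,+1), (+3,+0), (+3,-5), (-4,+1), (-3,+1), (+3,+0); they repeat the 4-cycle [(+3,-5), (-4,+1), (-3,+1), (+3,+0)].
step 9: apply (+3,-5) → (-7,-5)
step 10: apply (-4,+1) → (-11,-4)

(-11,-4)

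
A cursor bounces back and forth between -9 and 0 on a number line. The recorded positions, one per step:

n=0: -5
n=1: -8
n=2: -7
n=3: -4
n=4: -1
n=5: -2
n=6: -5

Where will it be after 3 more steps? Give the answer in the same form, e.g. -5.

The value reflects between -9 and 0, moving 3 per step.
  step 7: -5 → -8
  step 8: -8 → -7
  step 9: -7 → -4

-4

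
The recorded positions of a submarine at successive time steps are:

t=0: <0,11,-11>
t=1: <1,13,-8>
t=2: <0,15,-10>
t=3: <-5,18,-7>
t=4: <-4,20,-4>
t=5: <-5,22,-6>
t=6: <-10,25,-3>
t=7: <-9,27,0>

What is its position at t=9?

<-15,32,1>

Step-to-step displacements: <+1,+2,+3>, <-1,+2,-2>, <-5,+3,+3>, <+1,+2,+3>, <-1,+2,-2>, <-5,+3,+3>, <+1,+2,+3> — a repeating cycle of length 3.
step 8: apply <-1,+2,-2> → <-10,29,-2>
step 9: apply <-5,+3,+3> → <-15,32,1>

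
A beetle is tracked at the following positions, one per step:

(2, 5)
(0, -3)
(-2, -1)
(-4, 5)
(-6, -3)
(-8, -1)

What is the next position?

First: linear, -2 per step → -10 at step 6.
Second: cycles through 5, -3, -1 every 3 steps. Step 6 lands at position 0 of the cycle → 5.

(-10, 5)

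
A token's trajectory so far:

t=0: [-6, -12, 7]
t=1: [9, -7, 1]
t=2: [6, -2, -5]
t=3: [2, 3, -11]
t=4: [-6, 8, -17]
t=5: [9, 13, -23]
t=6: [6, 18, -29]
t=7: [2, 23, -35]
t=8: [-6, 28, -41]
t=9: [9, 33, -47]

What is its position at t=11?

First: cycles through -6, 9, 6, 2 every 4 steps. Step 11 lands at position 3 of the cycle → 2.
Second: linear, +5 per step → 43 at step 11.
Third: linear, -6 per step → -59 at step 11.

[2, 43, -59]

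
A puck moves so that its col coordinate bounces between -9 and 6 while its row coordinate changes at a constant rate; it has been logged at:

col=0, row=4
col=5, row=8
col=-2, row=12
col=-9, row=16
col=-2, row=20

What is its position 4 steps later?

col=-4, row=36

The col coordinate travels 7 per step and bounces off the walls at -9 and 6.
  step 5: -2 → 5
  step 6: 5 → 0
  step 7: 0 → -7
  step 8: -7 → -4
The row coordinate changes by +4 each step: at step 8 it is 36.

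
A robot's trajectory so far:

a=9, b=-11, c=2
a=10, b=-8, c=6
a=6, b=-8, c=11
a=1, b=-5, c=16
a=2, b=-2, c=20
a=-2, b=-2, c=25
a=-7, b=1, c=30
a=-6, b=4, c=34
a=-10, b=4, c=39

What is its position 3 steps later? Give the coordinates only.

a=-18, b=10, c=53

The moves between consecutive positions are (+1,+3,+4), (-4,+0,+5), (-5,+3,+5), (+1,+3,+4), (-4,+0,+5), (-5,+3,+5), (+1,+3,+4), (-4,+0,+5); they repeat the 3-cycle [(+1,+3,+4), (-4,+0,+5), (-5,+3,+5)].
step 9: apply (-5,+3,+5) → a=-15, b=7, c=44
step 10: apply (+1,+3,+4) → a=-14, b=10, c=48
step 11: apply (-4,+0,+5) → a=-18, b=10, c=53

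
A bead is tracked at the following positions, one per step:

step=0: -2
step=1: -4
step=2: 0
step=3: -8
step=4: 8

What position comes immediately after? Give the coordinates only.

Consecutive displacements -2, +4, -8, +16 scale by a factor of -2 each step.
step 5: 8 − 32 → -24

-24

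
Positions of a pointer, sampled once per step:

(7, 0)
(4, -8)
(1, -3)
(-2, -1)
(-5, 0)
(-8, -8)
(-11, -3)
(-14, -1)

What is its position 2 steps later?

First: linear, -3 per step → -20 at step 9.
Second: cycles through 0, -8, -3, -1 every 4 steps. Step 9 lands at position 1 of the cycle → -8.

(-20, -8)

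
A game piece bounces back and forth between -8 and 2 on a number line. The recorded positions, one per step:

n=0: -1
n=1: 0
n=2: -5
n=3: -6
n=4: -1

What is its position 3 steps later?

The value reflects between -8 and 2, moving 5 per step.
  step 5: -1 → 0
  step 6: 0 → -5
  step 7: -5 → -6

-6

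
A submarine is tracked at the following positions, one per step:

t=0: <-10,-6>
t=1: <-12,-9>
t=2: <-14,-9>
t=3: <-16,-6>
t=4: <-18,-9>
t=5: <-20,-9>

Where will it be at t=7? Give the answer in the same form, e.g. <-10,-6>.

<-24,-9>

First: linear, -2 per step → -24 at step 7.
Second: cycles through -6, -9, -9 every 3 steps. Step 7 lands at position 1 of the cycle → -9.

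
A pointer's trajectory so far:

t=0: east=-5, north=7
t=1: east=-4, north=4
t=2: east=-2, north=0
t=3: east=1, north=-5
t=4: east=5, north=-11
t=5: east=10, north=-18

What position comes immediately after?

Successive displacements: (+1,-3), (+2,-4), (+3,-5), (+4,-6), (+5,-7) — each changes by (+1,-1).
step 6: east=10, north=-18 + (+6,-8) → east=16, north=-26

east=16, north=-26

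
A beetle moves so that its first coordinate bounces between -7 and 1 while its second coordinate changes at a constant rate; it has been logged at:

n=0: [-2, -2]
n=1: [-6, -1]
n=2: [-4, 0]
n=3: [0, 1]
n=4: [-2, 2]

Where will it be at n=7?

[0, 5]

The first coordinate travels 4 per step and bounces off the walls at -7 and 1.
  step 5: -2 → -6
  step 6: -6 → -4
  step 7: -4 → 0
The second coordinate changes by +1 each step: at step 7 it is 5.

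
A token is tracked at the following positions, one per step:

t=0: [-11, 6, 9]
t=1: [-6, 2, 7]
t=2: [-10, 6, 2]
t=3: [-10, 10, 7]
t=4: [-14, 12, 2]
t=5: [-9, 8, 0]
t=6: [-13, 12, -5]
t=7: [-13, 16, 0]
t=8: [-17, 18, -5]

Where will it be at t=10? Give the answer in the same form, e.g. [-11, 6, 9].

[-16, 18, -12]

The moves between consecutive positions are [+5, -4, -2], [-4, +4, -5], [+0, +4, +5], [-4, +2, -5], [+5, -4, -2], [-4, +4, -5], [+0, +4, +5], [-4, +2, -5]; they repeat the 4-cycle [[+5, -4, -2], [-4, +4, -5], [+0, +4, +5], [-4, +2, -5]].
step 9: apply [+5, -4, -2] → [-12, 14, -7]
step 10: apply [-4, +4, -5] → [-16, 18, -12]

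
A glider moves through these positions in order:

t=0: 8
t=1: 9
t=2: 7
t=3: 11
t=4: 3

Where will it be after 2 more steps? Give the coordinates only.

Consecutive displacements +1, -2, +4, -8 scale by a factor of -2 each step.
step 5: 3 + 16 → 19
step 6: 19 − 32 → -13

-13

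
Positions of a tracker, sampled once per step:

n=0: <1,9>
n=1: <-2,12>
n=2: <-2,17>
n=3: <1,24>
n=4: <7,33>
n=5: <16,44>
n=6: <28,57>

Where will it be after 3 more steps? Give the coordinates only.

<82,108>

Taking differences between consecutive positions: <-3,+3>, <+0,+5>, <+3,+7>, <+6,+9>, <+9,+11>, <+12,+13>. These grow by <+3,+2> each step.
step 7: <28,57> + <+15,+15> → <43,72>
step 8: <43,72> + <+18,+17> → <61,89>
step 9: <61,89> + <+21,+19> → <82,108>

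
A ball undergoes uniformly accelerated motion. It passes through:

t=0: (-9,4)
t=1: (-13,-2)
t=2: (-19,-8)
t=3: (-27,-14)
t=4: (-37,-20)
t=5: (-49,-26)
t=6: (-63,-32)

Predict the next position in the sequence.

(-79,-38)

Taking differences between consecutive positions: (-4,-6), (-6,-6), (-8,-6), (-10,-6), (-12,-6), (-14,-6). These grow by (-2,+0) each step.
step 7: (-63,-32) + (-16,-6) → (-79,-38)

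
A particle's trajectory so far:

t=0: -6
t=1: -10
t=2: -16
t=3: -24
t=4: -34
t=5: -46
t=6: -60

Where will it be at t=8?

First differences are -4, -6, -8, -10, -12, -14; their common second difference is -2 (constant acceleration).
step 7: -60 − 16 → -76
step 8: -76 − 18 → -94

-94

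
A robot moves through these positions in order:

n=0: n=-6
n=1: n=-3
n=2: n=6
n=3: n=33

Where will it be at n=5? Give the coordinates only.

The jumps are +3, +9, +27 — a geometric progression with ratio 3.
step 4: 33 + 81 → n=114
step 5: 114 + 243 → n=357

n=357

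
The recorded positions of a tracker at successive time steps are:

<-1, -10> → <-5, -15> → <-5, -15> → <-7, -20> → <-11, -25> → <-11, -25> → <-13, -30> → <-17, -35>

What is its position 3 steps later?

<-23, -45>

Differencing gives <-4, -5>, <+0, +0>, <-2, -5>, <-4, -5>, <+0, +0>, <-2, -5>, <-4, -5>. This is the pattern <-4, -5>, <+0, +0>, <-2, -5> repeated.
step 8: apply <+0, +0> → <-17, -35>
step 9: apply <-2, -5> → <-19, -40>
step 10: apply <-4, -5> → <-23, -45>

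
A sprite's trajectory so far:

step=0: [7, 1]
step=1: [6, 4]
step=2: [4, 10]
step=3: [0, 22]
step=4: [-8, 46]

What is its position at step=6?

The jumps are [-1, +3], [-2, +6], [-4, +12], [-8, +24] — a geometric progression with ratio 2.
step 5: [-8, 46] + [-16, +48] → [-24, 94]
step 6: [-24, 94] + [-32, +96] → [-56, 190]

[-56, 190]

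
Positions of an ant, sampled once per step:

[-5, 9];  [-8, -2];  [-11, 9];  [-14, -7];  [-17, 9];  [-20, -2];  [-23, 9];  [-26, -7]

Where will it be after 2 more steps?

First: linear, -3 per step → -32 at step 9.
Second: cycles through 9, -2, 9, -7 every 4 steps. Step 9 lands at position 1 of the cycle → -2.

[-32, -2]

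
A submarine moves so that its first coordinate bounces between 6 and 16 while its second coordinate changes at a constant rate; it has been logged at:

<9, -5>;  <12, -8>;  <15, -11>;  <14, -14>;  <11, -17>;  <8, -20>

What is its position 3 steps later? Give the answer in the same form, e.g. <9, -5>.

<13, -29>

The first coordinate travels 3 per step and bounces off the walls at 6 and 16.
  step 6: 8 → 7
  step 7: 7 → 10
  step 8: 10 → 13
The second coordinate changes by -3 each step: at step 8 it is -29.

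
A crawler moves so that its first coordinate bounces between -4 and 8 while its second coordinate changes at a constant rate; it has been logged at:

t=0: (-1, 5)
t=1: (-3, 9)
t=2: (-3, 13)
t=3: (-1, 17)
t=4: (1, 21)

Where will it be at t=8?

The first coordinate reflects between -4 and 8, moving 2 per step.
  step 5: 1 → 3
  step 6: 3 → 5
  step 7: 5 → 7
  step 8: 7 → 7
The second coordinate changes by +4 each step: at step 8 it is 37.

(7, 37)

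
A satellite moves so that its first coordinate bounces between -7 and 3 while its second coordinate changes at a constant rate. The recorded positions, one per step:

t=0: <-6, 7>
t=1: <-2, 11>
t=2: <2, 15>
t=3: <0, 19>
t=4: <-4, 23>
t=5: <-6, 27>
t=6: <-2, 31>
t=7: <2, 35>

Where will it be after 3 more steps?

The first coordinate travels 4 per step and bounces off the walls at -7 and 3.
  step 8: 2 → 0
  step 9: 0 → -4
  step 10: -4 → -6
The second coordinate changes by +4 each step: at step 10 it is 47.

<-6, 47>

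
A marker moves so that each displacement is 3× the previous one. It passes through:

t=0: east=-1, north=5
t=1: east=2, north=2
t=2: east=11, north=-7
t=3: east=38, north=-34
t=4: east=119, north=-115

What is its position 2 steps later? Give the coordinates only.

east=1091, north=-1087

The jumps are (+3,-3), (+9,-9), (+27,-27), (+81,-81) — a geometric progression with ratio 3.
step 5: east=119, north=-115 + (+243,-243) → east=362, north=-358
step 6: east=362, north=-358 + (+729,-729) → east=1091, north=-1087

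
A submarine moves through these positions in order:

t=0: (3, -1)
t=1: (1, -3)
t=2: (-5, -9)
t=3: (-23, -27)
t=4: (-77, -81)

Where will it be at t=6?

(-725, -729)

The jumps are (-2, -2), (-6, -6), (-18, -18), (-54, -54) — a geometric progression with ratio 3.
step 5: (-77, -81) + (-162, -162) → (-239, -243)
step 6: (-239, -243) + (-486, -486) → (-725, -729)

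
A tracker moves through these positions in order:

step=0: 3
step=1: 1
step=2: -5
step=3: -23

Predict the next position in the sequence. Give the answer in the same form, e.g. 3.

The jumps are -2, -6, -18 — a geometric progression with ratio 3.
step 4: -23 − 54 → -77

-77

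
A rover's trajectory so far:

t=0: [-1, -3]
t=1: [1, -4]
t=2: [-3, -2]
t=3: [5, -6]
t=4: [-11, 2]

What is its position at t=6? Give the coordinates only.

[-43, 18]

Step-to-step displacements: [+2, -1], [-4, +2], [+8, -4], [-16, +8]; each is -2× the previous.
step 5: [-11, 2] + [+32, -16] → [21, -14]
step 6: [21, -14] + [-64, +32] → [-43, 18]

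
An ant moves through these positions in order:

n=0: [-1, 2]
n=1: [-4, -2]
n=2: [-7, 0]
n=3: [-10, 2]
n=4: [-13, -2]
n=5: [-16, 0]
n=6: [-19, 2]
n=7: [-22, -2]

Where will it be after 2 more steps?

[-28, 2]

First: linear, -3 per step → -28 at step 9.
Second: cycles through 2, -2, 0 every 3 steps. Step 9 lands at position 0 of the cycle → 2.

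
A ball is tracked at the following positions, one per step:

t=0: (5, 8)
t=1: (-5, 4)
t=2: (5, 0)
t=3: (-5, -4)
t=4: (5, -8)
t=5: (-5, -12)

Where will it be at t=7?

The first coordinate repeats the cycle [5, -5] with period 2; step 7 mod 2 = 1, giving -5.
The second coordinate changes by -4 each step, so at step 7 it is 8 + 7·(-4) = -20.

(-5, -20)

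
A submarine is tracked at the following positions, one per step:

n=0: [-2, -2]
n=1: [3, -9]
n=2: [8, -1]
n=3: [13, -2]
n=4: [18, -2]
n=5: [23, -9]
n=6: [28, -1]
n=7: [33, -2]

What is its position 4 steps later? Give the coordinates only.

First: linear, +5 per step → 53 at step 11.
Second: cycles through -2, -9, -1, -2 every 4 steps. Step 11 lands at position 3 of the cycle → -2.

[53, -2]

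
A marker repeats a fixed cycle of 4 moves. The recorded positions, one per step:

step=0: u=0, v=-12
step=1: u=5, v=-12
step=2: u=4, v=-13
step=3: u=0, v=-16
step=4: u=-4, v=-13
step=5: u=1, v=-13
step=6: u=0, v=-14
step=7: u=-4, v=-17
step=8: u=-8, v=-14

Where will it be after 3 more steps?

Differencing gives (+5, +0), (-1, -1), (-4, -3), (-4, +3), (+5, +0), (-1, -1), (-4, -3), (-4, +3). This is the pattern (+5, +0), (-1, -1), (-4, -3), (-4, +3) repeated.
step 9: apply (+5, +0) → u=-3, v=-14
step 10: apply (-1, -1) → u=-4, v=-15
step 11: apply (-4, -3) → u=-8, v=-18

u=-8, v=-18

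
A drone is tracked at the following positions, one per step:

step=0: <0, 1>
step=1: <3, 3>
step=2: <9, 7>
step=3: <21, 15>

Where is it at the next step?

Step-to-step displacements: <+3, +2>, <+6, +4>, <+12, +8>; each is 2× the previous.
step 4: <21, 15> + <+24, +16> → <45, 31>

<45, 31>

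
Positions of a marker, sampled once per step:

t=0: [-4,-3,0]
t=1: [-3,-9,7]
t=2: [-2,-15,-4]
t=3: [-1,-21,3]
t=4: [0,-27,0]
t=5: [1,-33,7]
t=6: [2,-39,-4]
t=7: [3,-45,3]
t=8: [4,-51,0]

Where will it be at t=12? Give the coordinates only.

[8,-75,0]

First: linear, +1 per step → 8 at step 12.
Second: linear, -6 per step → -75 at step 12.
Third: cycles through 0, 7, -4, 3 every 4 steps. Step 12 lands at position 0 of the cycle → 0.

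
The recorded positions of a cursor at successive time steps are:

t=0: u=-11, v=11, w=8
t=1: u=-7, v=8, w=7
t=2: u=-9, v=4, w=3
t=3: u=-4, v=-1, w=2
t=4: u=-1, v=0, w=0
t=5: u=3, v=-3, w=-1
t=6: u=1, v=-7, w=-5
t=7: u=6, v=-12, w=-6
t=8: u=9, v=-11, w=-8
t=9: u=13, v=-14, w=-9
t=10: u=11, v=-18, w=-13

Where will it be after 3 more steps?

u=23, v=-25, w=-17

The moves between consecutive positions are (+4, -3, -1), (-2, -4, -4), (+5, -5, -1), (+3, +1, -2), (+4, -3, -1), (-2, -4, -4), (+5, -5, -1), (+3, +1, -2), (+4, -3, -1), (-2, -4, -4); they repeat the 4-cycle [(+4, -3, -1), (-2, -4, -4), (+5, -5, -1), (+3, +1, -2)].
step 11: apply (+5, -5, -1) → u=16, v=-23, w=-14
step 12: apply (+3, +1, -2) → u=19, v=-22, w=-16
step 13: apply (+4, -3, -1) → u=23, v=-25, w=-17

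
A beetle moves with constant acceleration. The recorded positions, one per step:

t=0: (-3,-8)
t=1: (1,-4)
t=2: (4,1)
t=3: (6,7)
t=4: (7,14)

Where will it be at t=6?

Taking differences between consecutive positions: (+4,+4), (+3,+5), (+2,+6), (+1,+7). These grow by (-1,+1) each step.
step 5: (7,14) + (+0,+8) → (7,22)
step 6: (7,22) + (-1,+9) → (6,31)

(6,31)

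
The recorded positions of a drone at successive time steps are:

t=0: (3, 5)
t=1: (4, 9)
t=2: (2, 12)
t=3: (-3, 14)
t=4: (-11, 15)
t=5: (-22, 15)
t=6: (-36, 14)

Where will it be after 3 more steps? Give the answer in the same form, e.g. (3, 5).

(-96, 5)

Taking differences between consecutive positions: (+1, +4), (-2, +3), (-5, +2), (-8, +1), (-11, +0), (-14, -1). These grow by (-3, -1) each step.
step 7: (-36, 14) + (-17, -2) → (-53, 12)
step 8: (-53, 12) + (-20, -3) → (-73, 9)
step 9: (-73, 9) + (-23, -4) → (-96, 5)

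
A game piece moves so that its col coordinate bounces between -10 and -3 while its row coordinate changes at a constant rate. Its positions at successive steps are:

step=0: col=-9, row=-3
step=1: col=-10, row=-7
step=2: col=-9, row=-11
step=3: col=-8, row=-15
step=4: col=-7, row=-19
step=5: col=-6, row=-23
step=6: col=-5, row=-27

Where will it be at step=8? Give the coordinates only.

The col coordinate reflects between -10 and -3, moving 1 per step.
  step 7: -5 → -4
  step 8: -4 → -3
The row coordinate changes by -4 each step: at step 8 it is -35.

col=-3, row=-35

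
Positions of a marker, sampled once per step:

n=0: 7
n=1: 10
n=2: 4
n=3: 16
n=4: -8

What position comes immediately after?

40

Step-to-step displacements: +3, -6, +12, -24; each is -2× the previous.
step 5: -8 + 48 → 40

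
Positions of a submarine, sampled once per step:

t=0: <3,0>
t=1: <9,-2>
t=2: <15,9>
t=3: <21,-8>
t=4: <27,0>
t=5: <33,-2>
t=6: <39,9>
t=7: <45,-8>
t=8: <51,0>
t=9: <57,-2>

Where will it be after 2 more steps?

First: linear, +6 per step → 69 at step 11.
Second: cycles through 0, -2, 9, -8 every 4 steps. Step 11 lands at position 3 of the cycle → -8.

<69,-8>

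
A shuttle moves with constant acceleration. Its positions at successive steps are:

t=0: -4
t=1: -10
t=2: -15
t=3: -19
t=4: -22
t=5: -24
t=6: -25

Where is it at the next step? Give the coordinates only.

-25

Taking differences between consecutive positions: -6, -5, -4, -3, -2, -1. These grow by +1 each step.
step 7: -25 + 0 → -25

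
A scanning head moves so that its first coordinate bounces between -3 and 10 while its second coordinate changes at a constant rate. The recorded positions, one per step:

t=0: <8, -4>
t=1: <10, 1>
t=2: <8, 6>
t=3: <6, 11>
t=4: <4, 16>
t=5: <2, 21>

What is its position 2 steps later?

<-2, 31>

The first coordinate travels 2 per step and bounces off the walls at -3 and 10.
  step 6: 2 → 0
  step 7: 0 → -2
The second coordinate changes by +5 each step: at step 7 it is 31.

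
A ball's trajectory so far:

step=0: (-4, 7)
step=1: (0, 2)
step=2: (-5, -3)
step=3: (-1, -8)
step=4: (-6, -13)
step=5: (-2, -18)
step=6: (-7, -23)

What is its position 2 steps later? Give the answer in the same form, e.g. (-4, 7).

(-8, -33)

Differencing gives (+4, -5), (-5, -5), (+4, -5), (-5, -5), (+4, -5), (-5, -5). This is the pattern (+4, -5), (-5, -5) repeated.
step 7: apply (+4, -5) → (-3, -28)
step 8: apply (-5, -5) → (-8, -33)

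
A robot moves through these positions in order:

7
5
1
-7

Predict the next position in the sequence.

Step-to-step displacements: -2, -4, -8; each is 2× the previous.
step 4: -7 − 16 → -23

-23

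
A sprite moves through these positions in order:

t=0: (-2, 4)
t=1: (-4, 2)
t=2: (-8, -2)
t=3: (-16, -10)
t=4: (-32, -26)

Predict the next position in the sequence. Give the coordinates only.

(-64, -58)

Step-to-step displacements: (-2, -2), (-4, -4), (-8, -8), (-16, -16); each is 2× the previous.
step 5: (-32, -26) + (-32, -32) → (-64, -58)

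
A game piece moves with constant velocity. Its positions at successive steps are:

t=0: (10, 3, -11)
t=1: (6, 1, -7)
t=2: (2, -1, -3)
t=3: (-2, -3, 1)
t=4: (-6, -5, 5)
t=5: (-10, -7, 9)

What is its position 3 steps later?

(-22, -13, 21)

Each step adds (-4, -2, +4) to the position.
step 6: (-10, -7, 9) + (-4, -2, +4) → (-14, -9, 13)
step 7: (-14, -9, 13) + (-4, -2, +4) → (-18, -11, 17)
step 8: (-18, -11, 17) + (-4, -2, +4) → (-22, -13, 21)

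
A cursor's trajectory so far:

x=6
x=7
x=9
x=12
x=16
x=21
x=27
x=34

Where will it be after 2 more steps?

x=51

Taking differences between consecutive positions: +1, +2, +3, +4, +5, +6, +7. These grow by +1 each step.
step 8: 34 + 8 → x=42
step 9: 42 + 9 → x=51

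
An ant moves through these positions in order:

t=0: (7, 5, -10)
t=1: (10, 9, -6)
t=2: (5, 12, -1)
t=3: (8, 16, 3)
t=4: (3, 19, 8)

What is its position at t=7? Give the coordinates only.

Differencing gives (+3, +4, +4), (-5, +3, +5), (+3, +4, +4), (-5, +3, +5). This is the pattern (+3, +4, +4), (-5, +3, +5) repeated.
step 5: apply (+3, +4, +4) → (6, 23, 12)
step 6: apply (-5, +3, +5) → (1, 26, 17)
step 7: apply (+3, +4, +4) → (4, 30, 21)

(4, 30, 21)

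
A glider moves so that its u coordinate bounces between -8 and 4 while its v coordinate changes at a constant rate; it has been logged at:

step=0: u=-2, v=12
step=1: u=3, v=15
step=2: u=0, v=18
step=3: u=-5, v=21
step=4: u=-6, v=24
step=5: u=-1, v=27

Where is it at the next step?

The u coordinate travels 5 per step and bounces off the walls at -8 and 4.
  step 6: -1 → 4
The v coordinate changes by +3 each step: at step 6 it is 30.

u=4, v=30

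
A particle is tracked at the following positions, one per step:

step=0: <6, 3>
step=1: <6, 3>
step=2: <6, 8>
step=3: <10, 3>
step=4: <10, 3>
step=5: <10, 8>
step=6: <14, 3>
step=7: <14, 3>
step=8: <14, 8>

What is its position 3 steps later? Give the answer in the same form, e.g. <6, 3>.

Step-to-step displacements: <+0, +0>, <+0, +5>, <+4, -5>, <+0, +0>, <+0, +5>, <+4, -5>, <+0, +0>, <+0, +5> — a repeating cycle of length 3.
step 9: apply <+4, -5> → <18, 3>
step 10: apply <+0, +0> → <18, 3>
step 11: apply <+0, +5> → <18, 8>

<18, 8>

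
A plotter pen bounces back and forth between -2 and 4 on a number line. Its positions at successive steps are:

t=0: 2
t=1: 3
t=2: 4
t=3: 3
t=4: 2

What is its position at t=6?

0

The value reflects between -2 and 4, moving 1 per step.
  step 5: 2 → 1
  step 6: 1 → 0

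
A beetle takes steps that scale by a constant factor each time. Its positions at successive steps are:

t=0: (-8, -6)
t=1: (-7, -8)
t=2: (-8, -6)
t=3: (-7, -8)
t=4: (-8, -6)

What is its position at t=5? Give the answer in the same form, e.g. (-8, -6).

The jumps are (+1, -2), (-1, +2), (+1, -2), (-1, +2) — a geometric progression with ratio -1.
step 5: (-8, -6) + (+1, -2) → (-7, -8)

(-7, -8)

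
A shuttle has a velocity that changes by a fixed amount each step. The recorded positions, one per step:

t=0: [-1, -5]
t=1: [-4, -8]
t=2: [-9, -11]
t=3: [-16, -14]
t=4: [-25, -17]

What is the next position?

[-36, -20]

Taking differences between consecutive positions: [-3, -3], [-5, -3], [-7, -3], [-9, -3]. These grow by [-2, +0] each step.
step 5: [-25, -17] + [-11, -3] → [-36, -20]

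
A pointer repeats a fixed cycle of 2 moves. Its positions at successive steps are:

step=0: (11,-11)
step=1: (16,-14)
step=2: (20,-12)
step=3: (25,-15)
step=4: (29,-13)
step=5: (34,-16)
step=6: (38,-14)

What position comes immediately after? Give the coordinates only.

(43,-17)

Differencing gives (+5,-3), (+4,+2), (+5,-3), (+4,+2), (+5,-3), (+4,+2). This is the pattern (+5,-3), (+4,+2) repeated.
step 7: apply (+5,-3) → (43,-17)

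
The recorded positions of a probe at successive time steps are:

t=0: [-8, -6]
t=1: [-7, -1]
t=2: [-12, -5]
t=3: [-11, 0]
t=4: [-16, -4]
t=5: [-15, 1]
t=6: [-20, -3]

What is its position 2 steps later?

The moves between consecutive positions are [+1, +5], [-5, -4], [+1, +5], [-5, -4], [+1, +5], [-5, -4]; they repeat the 2-cycle [[+1, +5], [-5, -4]].
step 7: apply [+1, +5] → [-19, 2]
step 8: apply [-5, -4] → [-24, -2]

[-24, -2]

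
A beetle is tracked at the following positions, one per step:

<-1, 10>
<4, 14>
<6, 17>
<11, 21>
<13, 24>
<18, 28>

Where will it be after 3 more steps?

<27, 38>

Step-to-step displacements: <+5, +4>, <+2, +3>, <+5, +4>, <+2, +3>, <+5, +4> — a repeating cycle of length 2.
step 6: apply <+2, +3> → <20, 31>
step 7: apply <+5, +4> → <25, 35>
step 8: apply <+2, +3> → <27, 38>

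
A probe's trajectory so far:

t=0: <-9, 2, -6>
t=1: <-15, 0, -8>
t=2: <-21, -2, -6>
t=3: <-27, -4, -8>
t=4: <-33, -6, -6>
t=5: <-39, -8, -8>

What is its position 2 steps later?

First: linear, -6 per step → -51 at step 7.
Second: linear, -2 per step → -12 at step 7.
Third: cycles through -6, -8 every 2 steps. Step 7 lands at position 1 of the cycle → -8.

<-51, -12, -8>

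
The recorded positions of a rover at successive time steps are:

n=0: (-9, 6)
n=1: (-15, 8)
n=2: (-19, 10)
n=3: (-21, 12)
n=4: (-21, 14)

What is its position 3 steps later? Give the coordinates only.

Taking differences between consecutive positions: (-6, +2), (-4, +2), (-2, +2), (+0, +2). These grow by (+2, +0) each step.
step 5: (-21, 14) + (+2, +2) → (-19, 16)
step 6: (-19, 16) + (+4, +2) → (-15, 18)
step 7: (-15, 18) + (+6, +2) → (-9, 20)

(-9, 20)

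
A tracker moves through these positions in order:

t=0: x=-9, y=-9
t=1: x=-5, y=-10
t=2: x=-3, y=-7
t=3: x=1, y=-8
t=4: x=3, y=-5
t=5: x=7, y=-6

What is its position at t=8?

x=15, y=-1

Step-to-step displacements: (+4,-1), (+2,+3), (+4,-1), (+2,+3), (+4,-1) — a repeating cycle of length 2.
step 6: apply (+2,+3) → x=9, y=-3
step 7: apply (+4,-1) → x=13, y=-4
step 8: apply (+2,+3) → x=15, y=-1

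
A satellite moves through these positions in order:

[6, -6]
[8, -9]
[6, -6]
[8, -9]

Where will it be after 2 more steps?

[8, -9]

The jumps are [+2, -3], [-2, +3], [+2, -3] — a geometric progression with ratio -1.
step 4: [8, -9] + [-2, +3] → [6, -6]
step 5: [6, -6] + [+2, -3] → [8, -9]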